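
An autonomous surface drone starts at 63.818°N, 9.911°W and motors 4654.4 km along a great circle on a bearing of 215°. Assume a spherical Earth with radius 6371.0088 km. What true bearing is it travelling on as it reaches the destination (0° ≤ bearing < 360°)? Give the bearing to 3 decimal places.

Angular distance δ = d/R = 4654.4 / 6371.0088 = 0.730559 rad.
With φ₁ = 63.818° = 1.113834 rad and θ = 215° = 3.752458 rad:
Destination latitude: φ₂ = arcsin( sin φ₁ cos δ + cos φ₁ sin δ cos θ ) = arcsin(0.427205) = 25.290°.
Then Δλ = atan2(-0.168874, 0.361428) = -0.437098 rad, from sin θ sin δ cos φ₁ over cos δ − sin φ₁ sin φ₂.
λ₂ = λ₁ + Δλ = -34.955°.
The forward bearing on arrival equals the back-azimuth from the destination plus 180°.
Back-azimuth from P₂ (25.290°, -34.955°) to P₁ (63.818°, -9.911°), with Δλ' = λ₁ − λ₂ = 25.044°: atan2( sin Δλ' cos φ₁ , cos φ₂ sin φ₁ − sin φ₂ cos φ₁ cos Δλ' ) = 16.254°.
Final bearing = (16.254° + 180°) mod 360° = 196.254°.

final bearing 196.254°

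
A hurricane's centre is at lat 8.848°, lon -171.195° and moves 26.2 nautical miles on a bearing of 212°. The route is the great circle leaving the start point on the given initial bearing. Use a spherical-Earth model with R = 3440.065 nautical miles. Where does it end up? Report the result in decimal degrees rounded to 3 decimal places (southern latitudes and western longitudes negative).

Angular distance δ = d/R = 26.2 / 3440.065 = 0.007616 rad.
Converting: φ₁ = 0.154427 rad, θ = 3.700098 rad.
Destination latitude: φ₂ = arcsin( sin φ₁ cos δ + cos φ₁ sin δ cos θ ) = arcsin(0.147427) = 8.478°.
Then Δλ = atan2(-0.003988, 0.977295) = -0.004080 rad, from sin θ sin δ cos φ₁ over cos δ − sin φ₁ sin φ₂.
λ₂ = -171.195° + -0.234° = -171.429°.

latitude 8.478°, longitude -171.429°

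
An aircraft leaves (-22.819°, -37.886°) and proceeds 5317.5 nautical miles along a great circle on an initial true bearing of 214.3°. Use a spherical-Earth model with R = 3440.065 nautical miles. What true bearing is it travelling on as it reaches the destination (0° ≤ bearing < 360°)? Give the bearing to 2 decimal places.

final bearing 305.36°

Angular distance δ = d/R = 5317.5 / 3440.065 = 1.545756 rad.
With φ₁ = -22.819° = -0.398267 rad and θ = 214.3° = 3.740241 rad:
Destination latitude: φ₂ = arcsin( sin φ₁ cos δ + cos φ₁ sin δ cos θ ) = arcsin(-0.770915) = -50.436°.
Then Δλ = atan2(-0.519259, -0.273939) = -2.056247 rad, from sin θ sin δ cos φ₁ over cos δ − sin φ₁ sin φ₂.
λ₂ = -37.886° + -117.814° = -155.700°.
The forward bearing on arrival equals the back-azimuth from the destination plus 180°.
Back-azimuth from P₂ (-50.44°, -155.70°) to P₁ (-22.82°, -37.89°), with Δλ' = λ₁ − λ₂ = 117.81°: atan2( sin Δλ' cos φ₁ , cos φ₂ sin φ₁ − sin φ₂ cos φ₁ cos Δλ' ) = 125.36°.
Final bearing = (125.36° + 180°) mod 360° = 305.36°.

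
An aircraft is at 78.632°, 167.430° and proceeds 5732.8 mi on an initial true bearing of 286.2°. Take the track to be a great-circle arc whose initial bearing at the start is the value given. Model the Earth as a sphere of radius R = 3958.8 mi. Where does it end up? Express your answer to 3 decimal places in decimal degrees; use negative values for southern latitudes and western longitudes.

latitude 10.053°, longitude 62.882°

Central angle δ = d/R = 1.448116 rad.
Converting: φ₁ = 1.372387 rad, θ = 4.995132 rad.
Applying the spherical law of cosines for sides, sin φ₂ = sin φ₁ cos δ + cos φ₁ sin δ cos θ = 0.174551, so φ₂ = 10.053°.
For the longitude increment, Δλ = atan2( sin θ sin δ cos φ₁, cos δ − sin φ₁ sin φ₂ ) = atan2(-0.187861, -0.048753) = -104.548°.
λ₂ = 167.430° + -104.548° = 62.882°.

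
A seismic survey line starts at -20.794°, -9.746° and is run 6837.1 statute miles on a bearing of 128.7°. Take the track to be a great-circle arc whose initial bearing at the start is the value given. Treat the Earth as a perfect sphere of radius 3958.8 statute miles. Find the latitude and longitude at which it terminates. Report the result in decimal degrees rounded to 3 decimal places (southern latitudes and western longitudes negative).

The arc subtends δ = 6837.1/3958.8 = 1.727064 rad at the centre.
With φ₁ = -20.794° = -0.362924 rad and θ = 128.7° = 2.246239 rad:
sin φ₂ = sin φ₁ cos δ + cos φ₁ sin δ cos θ = (-0.355009)(-0.155632) + (0.934863)(0.987815)(-0.625243) = -0.522143
φ₂ = asin(-0.522143) = -0.549362 rad = -31.476°.
Then Δλ = atan2(0.720705, -0.340998) = 2.012730 rad, from sin θ sin δ cos φ₁ over cos δ − sin φ₁ sin φ₂.
λ₂ = -9.746° + 115.321° = 105.575°.

latitude -31.476°, longitude 105.575°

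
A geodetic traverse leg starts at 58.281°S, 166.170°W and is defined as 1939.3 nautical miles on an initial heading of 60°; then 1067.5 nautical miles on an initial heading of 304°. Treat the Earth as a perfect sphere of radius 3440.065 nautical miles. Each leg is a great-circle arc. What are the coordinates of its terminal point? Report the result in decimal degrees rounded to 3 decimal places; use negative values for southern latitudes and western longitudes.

Apply the spherical direct solution leg by leg, carrying full precision between legs.
Leg 1: from (-58.281°, -166.170°), δ = 1939.3/3440.065 = 0.563739 rad, θ = 60° → φ = -35.348°, λ = -131.604°.
Leg 2: from (-35.348°, -131.604°), δ = 1067.5/3440.065 = 0.310314 rad, θ = 304° → φ = -24.308°, λ = -147.732°.

latitude -24.308°, longitude -147.732°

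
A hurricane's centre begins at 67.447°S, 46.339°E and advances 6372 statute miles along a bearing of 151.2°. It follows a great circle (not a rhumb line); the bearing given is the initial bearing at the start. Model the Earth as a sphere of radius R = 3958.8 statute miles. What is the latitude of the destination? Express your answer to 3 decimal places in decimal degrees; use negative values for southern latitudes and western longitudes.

latitude -17.460°

Central angle δ = d/R = 1.609579 rad.
Converting: φ₁ = -1.177172 rad, θ = 2.638938 rad.
Destination latitude: φ₂ = arcsin( sin φ₁ cos δ + cos φ₁ sin δ cos θ ) = arcsin(-0.300037) = -17.460°.
For the longitude increment, Δλ = atan2( sin θ sin δ cos φ₁, cos δ − sin φ₁ sin φ₂ ) = atan2(0.184632, -0.315864) = 149.692°.
λ₂ = 46.339° + 149.692° = 196.031°, normalized to (−180°, 180°] → -163.969°.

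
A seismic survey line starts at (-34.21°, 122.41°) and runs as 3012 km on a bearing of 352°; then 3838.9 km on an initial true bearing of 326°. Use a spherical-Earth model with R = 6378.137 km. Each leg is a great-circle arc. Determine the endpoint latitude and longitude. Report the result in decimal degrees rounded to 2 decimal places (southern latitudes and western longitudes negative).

Apply the spherical direct solution leg by leg, carrying full precision between legs.
Leg 1: from (-34.21°, 122.41°), δ = 3012/6378.137 = 0.472238 rad, θ = 352° → φ = -7.36°, λ = 118.75°.
Leg 2: from (-7.36°, 118.75°), δ = 3838.9/6378.137 = 0.601884 rad, θ = 326° → φ = 21.09°, λ = 98.91°.

latitude 21.09°, longitude 98.91°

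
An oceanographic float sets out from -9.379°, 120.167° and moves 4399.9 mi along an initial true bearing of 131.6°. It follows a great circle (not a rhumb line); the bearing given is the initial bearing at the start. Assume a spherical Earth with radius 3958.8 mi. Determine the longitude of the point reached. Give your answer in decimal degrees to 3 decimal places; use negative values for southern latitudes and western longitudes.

longitude -176.762°

δ = 4399.9/3958.8 = 1.111423 rad (63.6798°).
With φ₁ = -9.379° = -0.163694 rad and θ = 131.6° = 2.296853 rad:
Applying the spherical law of cosines for sides, sin φ₂ = sin φ₁ cos δ + cos φ₁ sin δ cos θ = -0.659398, so φ₂ = -41.254°.
For the longitude increment, Δλ = atan2( sin θ sin δ cos φ₁, cos δ − sin φ₁ sin φ₂ ) = atan2(0.661314, 0.335928) = 63.071°.
λ₂ = 120.167° + 63.071° = 183.238°, normalized to (−180°, 180°] → -176.762°.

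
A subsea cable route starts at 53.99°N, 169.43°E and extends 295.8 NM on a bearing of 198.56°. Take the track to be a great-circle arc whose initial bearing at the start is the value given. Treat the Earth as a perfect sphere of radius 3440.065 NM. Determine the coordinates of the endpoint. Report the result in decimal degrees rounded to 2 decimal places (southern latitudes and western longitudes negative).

Central angle δ = d/R = 0.085987 rad.
Start latitude φ₁ = 0.942303 rad; initial bearing θ = 3.465526 rad.
Destination latitude: φ₂ = arcsin( sin φ₁ cos δ + cos φ₁ sin δ cos θ ) = arcsin(0.758060) = 49.29°.
Then Δλ = atan2(-0.016071, 0.383100) = -0.041926 rad, from sin θ sin δ cos φ₁ over cos δ − sin φ₁ sin φ₂.
Hence λ₂ = 169.43° + -2.40° = 167.03°.

latitude 49.29°, longitude 167.03°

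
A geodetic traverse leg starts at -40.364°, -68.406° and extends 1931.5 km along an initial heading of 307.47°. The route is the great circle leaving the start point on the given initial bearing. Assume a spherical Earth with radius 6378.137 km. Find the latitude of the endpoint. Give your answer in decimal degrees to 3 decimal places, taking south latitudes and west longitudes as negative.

latitude -28.681°

Angular distance δ = d/R = 1931.5 / 6378.137 = 0.302831 rad.
With φ₁ = -40.364° = -0.704485 rad and θ = 307.47° = 5.366364 rad:
Applying the spherical law of cosines for sides, sin φ₂ = sin φ₁ cos δ + cos φ₁ sin δ cos θ = -0.479936, so φ₂ = -28.681°.
Then Δλ = atan2(-0.180346, 0.643669) = -0.273180 rad, from sin θ sin δ cos φ₁ over cos δ − sin φ₁ sin φ₂.
λ₂ = -68.406° + -15.652° = -84.058°.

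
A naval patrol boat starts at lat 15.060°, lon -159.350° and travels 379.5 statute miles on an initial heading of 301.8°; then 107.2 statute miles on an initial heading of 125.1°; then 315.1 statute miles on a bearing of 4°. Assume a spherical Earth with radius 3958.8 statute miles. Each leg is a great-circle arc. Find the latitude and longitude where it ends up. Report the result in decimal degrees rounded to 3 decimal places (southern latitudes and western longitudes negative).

latitude 21.552°, longitude -162.585°

Apply the spherical direct solution leg by leg, carrying full precision between legs.
Leg 1: from (15.060°, -159.350°), δ = 379.5/3958.8 = 0.095862 rad, θ = 301.8° → φ = 17.899°, λ = -164.254°.
Leg 2: from (17.899°, -164.254°), δ = 107.2/3958.8 = 0.027079 rad, θ = 125.1° → φ = 17.003°, λ = -162.927°.
Leg 3: from (17.003°, -162.927°), δ = 315.1/3958.8 = 0.079595 rad, θ = 4° → φ = 21.552°, λ = -162.585°.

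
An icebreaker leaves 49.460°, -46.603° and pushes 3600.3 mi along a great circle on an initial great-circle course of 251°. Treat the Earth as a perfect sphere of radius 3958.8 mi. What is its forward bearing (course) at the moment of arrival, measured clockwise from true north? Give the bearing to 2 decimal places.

final bearing 220.10°

The arc subtends δ = 3600.3/3958.8 = 0.909442 rad at the centre.
Converting: φ₁ = 0.863240 rad, θ = 4.380776 rad.
Applying the spherical law of cosines for sides, sin φ₂ = sin φ₁ cos δ + cos φ₁ sin δ cos θ = 0.299756, so φ₂ = 17.443°.
Δλ = atan2( sin θ sin δ cos φ₁ , cos δ − sin φ₁ sin φ₂ ) = atan2(-0.484992, 0.386386) = -0.898080 rad = -51.456°.
Hence λ₂ = -46.603° + -51.456° = -98.059°.
The forward bearing on arrival equals the back-azimuth from the destination plus 180°.
Back-azimuth from P₂ (17.44°, -98.06°) to P₁ (49.46°, -46.60°), with Δλ' = λ₁ − λ₂ = 51.46°: atan2( sin Δλ' cos φ₁ , cos φ₂ sin φ₁ − sin φ₂ cos φ₁ cos Δλ' ) = 40.10°.
Final bearing = (40.10° + 180°) mod 360° = 220.10°.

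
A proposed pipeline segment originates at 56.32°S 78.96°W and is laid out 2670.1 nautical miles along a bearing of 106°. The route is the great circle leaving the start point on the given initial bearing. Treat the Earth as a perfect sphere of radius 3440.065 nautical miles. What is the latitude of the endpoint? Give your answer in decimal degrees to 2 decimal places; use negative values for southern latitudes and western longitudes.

The arc subtends δ = 2670.1/3440.065 = 0.776177 rad at the centre.
Start latitude φ₁ = -0.982969 rad; initial bearing θ = 1.850049 rad.
sin φ₂ = sin φ₁ cos δ + cos φ₁ sin δ cos θ = (-0.832148)(0.713597) + (0.554554)(0.700557)(-0.275637) = -0.700902
φ₂ = asin(-0.700902) = -0.776662 rad = -44.50°.
Δλ = atan2( sin θ sin δ cos φ₁ , cos δ − sin φ₁ sin φ₂ ) = atan2(0.373447, 0.130343) = 1.234989 rad = 70.76°.
λ₂ = λ₁ + Δλ = -8.20°.

latitude -44.50°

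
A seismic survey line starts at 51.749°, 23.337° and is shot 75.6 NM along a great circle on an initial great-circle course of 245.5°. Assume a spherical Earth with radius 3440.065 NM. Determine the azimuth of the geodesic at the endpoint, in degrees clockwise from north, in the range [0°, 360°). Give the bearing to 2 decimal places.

Central angle δ = d/R = 0.021976 rad.
Converting: φ₁ = 0.903190 rad, θ = 4.284783 rad.
sin φ₂ = sin φ₁ cos δ + cos φ₁ sin δ cos θ = (0.785306)(0.999759) + (0.619108)(0.021975)(-0.414693) = 0.779475
φ₂ = asin(0.779475) = 0.893827 rad = 51.213°.
For the longitude increment, Δλ = atan2( sin θ sin δ cos φ₁, cos δ − sin φ₁ sin φ₂ ) = atan2(-0.012380, 0.387632) = -1.829°.
Hence λ₂ = 23.337° + -1.829° = 21.508°.
The forward bearing on arrival equals the back-azimuth from the destination plus 180°.
Back-azimuth from P₂ (51.21°, 21.51°) to P₁ (51.75°, 23.34°), with Δλ' = λ₁ − λ₂ = 1.83°: atan2( sin Δλ' cos φ₁ , cos φ₂ sin φ₁ − sin φ₂ cos φ₁ cos Δλ' ) = 64.07°.
Final bearing = (64.07° + 180°) mod 360° = 244.07°.

final bearing 244.07°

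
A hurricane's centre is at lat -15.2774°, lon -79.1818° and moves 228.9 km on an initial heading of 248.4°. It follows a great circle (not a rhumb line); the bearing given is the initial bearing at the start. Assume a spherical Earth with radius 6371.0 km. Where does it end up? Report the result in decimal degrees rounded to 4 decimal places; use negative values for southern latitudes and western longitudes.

latitude -16.0263°, longitude -81.1732°

Central angle δ = d/R = 0.035928 rad.
With φ₁ = -15.2774° = -0.266641 rad and θ = 248.4° = 4.335398 rad:
sin φ₂ = sin φ₁ cos δ + cos φ₁ sin δ cos θ = (-0.263493)(0.999355) + (0.964661)(0.035921)(-0.368125) = -0.276079
φ₂ = asin(-0.276079) = -0.279712 rad = -16.0263°.
Then Δλ = atan2(-0.032218, 0.926610) = -0.034756 rad, from sin θ sin δ cos φ₁ over cos δ − sin φ₁ sin φ₂.
Hence λ₂ = -79.1818° + -1.9914° = -81.1732°.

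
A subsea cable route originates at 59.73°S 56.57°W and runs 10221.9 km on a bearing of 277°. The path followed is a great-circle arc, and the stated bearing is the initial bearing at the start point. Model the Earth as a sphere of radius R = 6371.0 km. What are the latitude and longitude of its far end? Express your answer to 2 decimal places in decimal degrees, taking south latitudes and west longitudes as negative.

latitude 5.19°, longitude -141.49°

δ = 10221.9/6371 = 1.604442 rad (91.9278°).
With φ₁ = -59.73° = -1.042485 rad and θ = 277° = 4.834562 rad:
Destination latitude: φ₂ = arcsin( sin φ₁ cos δ + cos φ₁ sin δ cos θ ) = arcsin(0.090450) = 5.19°.
Δλ = atan2( sin θ sin δ cos φ₁ , cos δ − sin φ₁ sin φ₂ ) = atan2(-0.500035, 0.044478) = -1.482080 rad = -84.92°.
λ₂ = -56.57° + -84.92° = -141.49°.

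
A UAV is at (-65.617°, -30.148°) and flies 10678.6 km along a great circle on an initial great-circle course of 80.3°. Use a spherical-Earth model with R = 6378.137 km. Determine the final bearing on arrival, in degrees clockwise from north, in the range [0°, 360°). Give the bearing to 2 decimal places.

Angular distance δ = d/R = 10678.6 / 6378.137 = 1.674251 rad.
Converting: φ₁ = -1.145233 rad, θ = 1.401499 rad.
sin φ₂ = sin φ₁ cos δ + cos φ₁ sin δ cos θ = (-0.910806)(-0.103270) + (0.412834)(0.994653)(0.168489) = 0.163245
φ₂ = asin(0.163245) = 0.163979 rad = 9.395°.
Then Δλ = atan2(0.404756, 0.045415) = 1.459061 rad, from sin θ sin δ cos φ₁ over cos δ − sin φ₁ sin φ₂.
λ₂ = λ₁ + Δλ = 53.450°.
The forward bearing on arrival equals the back-azimuth from the destination plus 180°.
Back-azimuth from P₂ (9.40°, 53.45°) to P₁ (-65.62°, -30.15°), with Δλ' = λ₁ − λ₂ = -83.60°: atan2( sin Δλ' cos φ₁ , cos φ₂ sin φ₁ − sin φ₂ cos φ₁ cos Δλ' ) = 204.36°.
Final bearing = (204.36° + 180°) mod 360° = 24.36°.

final bearing 24.36°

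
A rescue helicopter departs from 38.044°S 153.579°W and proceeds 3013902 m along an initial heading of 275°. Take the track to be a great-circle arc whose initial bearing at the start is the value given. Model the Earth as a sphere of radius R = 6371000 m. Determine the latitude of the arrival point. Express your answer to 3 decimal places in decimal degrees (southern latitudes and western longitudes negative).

latitude -31.152°

Central angle δ = d/R = 0.473066 rad.
With φ₁ = -38.044° = -0.663993 rad and θ = 275° = 4.799655 rad:
sin φ₂ = sin φ₁ cos δ + cos φ₁ sin δ cos θ = (-0.616266)(0.890176) + (0.787538)(0.455617)(0.087156) = -0.517313
φ₂ = asin(-0.517313) = -0.543708 rad = -31.152°.
Then Δλ = atan2(-0.357451, 0.571373) = -0.559030 rad, from sin θ sin δ cos φ₁ over cos δ − sin φ₁ sin φ₂.
λ₂ = -153.579° + -32.030° = -185.609°, normalized to (−180°, 180°] → 174.391°.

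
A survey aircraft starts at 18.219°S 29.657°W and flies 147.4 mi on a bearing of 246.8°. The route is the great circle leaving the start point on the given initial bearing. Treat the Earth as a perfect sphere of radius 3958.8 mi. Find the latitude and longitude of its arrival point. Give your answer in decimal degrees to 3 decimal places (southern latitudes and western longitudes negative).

δ = 147.4/3958.8 = 0.037234 rad (2.1333°).
With φ₁ = -18.219° = -0.317982 rad and θ = 246.8° = 4.307473 rad:
sin φ₂ = sin φ₁ cos δ + cos φ₁ sin δ cos θ = (-0.312650)(0.999307) + (0.949868)(0.037225)(-0.393942) = -0.326363
φ₂ = asin(-0.326363) = -0.332453 rad = -19.048°.
Δλ = atan2( sin θ sin δ cos φ₁ , cos δ − sin φ₁ sin φ₂ ) = atan2(-0.032499, 0.897270) = -0.036205 rad = -2.074°.
λ₂ = λ₁ + Δλ = -31.731°.

latitude -19.048°, longitude -31.731°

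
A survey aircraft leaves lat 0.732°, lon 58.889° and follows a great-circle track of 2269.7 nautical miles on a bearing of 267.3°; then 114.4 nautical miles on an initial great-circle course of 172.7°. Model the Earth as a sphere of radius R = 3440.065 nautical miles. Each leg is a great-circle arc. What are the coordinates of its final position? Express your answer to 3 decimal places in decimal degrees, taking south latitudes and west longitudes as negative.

Apply the spherical direct solution leg by leg, carrying full precision between legs.
Leg 1: from (0.732°, 58.889°), δ = 2269.7/3440.065 = 0.659784 rad, θ = 267.3° → φ = -1.076°, λ = 21.128°.
Leg 2: from (-1.076°, 21.128°), δ = 114.4/3440.065 = 0.033255 rad, θ = 172.7° → φ = -2.966°, λ = 21.370°.

latitude -2.966°, longitude 21.370°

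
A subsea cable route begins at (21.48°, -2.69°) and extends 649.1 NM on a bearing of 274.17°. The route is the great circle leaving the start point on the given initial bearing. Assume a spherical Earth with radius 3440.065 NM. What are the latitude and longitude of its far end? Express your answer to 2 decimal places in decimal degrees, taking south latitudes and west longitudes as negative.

latitude 21.86°, longitude -14.32°

δ = 649.1/3440.065 = 0.188688 rad (10.8110°).
Converting: φ₁ = 0.374897 rad, θ = 4.785169 rad.
Applying the spherical law of cosines for sides, sin φ₂ = sin φ₁ cos δ + cos φ₁ sin δ cos θ = 0.372369, so φ₂ = 21.86°.
Then Δλ = atan2(-0.174081, 0.845898) = -0.202961 rad, from sin θ sin δ cos φ₁ over cos δ − sin φ₁ sin φ₂.
Hence λ₂ = -2.69° + -11.63° = -14.32°.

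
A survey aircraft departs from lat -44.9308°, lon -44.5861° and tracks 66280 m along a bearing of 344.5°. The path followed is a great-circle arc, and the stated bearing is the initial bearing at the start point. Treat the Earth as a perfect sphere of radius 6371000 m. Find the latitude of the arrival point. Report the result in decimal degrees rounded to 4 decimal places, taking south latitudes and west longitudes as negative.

The arc subtends δ = 66280/6371000 = 0.010403 rad at the centre.
With φ₁ = -44.9308° = -0.784190 rad and θ = 344.5° = 6.012659 rad:
Destination latitude: φ₂ = arcsin( sin φ₁ cos δ + cos φ₁ sin δ cos θ ) = arcsin(-0.699117) = -44.3562°.
For the longitude increment, Δλ = atan2( sin θ sin δ cos φ₁, cos δ − sin φ₁ sin φ₂ ) = atan2(-0.001968, 0.506193) = -0.2228°.
λ₂ = -44.5861° + -0.2228° = -44.8089°.

latitude -44.3562°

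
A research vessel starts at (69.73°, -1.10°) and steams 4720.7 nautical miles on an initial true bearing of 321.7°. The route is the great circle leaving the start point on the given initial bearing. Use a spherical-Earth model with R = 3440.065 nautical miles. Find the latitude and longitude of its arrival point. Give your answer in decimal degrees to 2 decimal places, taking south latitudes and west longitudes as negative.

Central angle δ = d/R = 1.372271 rad.
Converting: φ₁ = 1.217018 rad, θ = 5.614724 rad.
sin φ₂ = sin φ₁ cos δ + cos φ₁ sin δ cos θ = (0.938070)(0.197224) + (0.346445)(0.980358)(0.784776) = 0.451552
φ₂ = asin(0.451552) = 0.468503 rad = 26.84°.
Then Δλ = atan2(-0.210502, -0.226363) = -2.392486 rad, from sin θ sin δ cos φ₁ over cos δ − sin φ₁ sin φ₂.
Hence λ₂ = -1.10° + -137.08° = -138.18°.

latitude 26.84°, longitude -138.18°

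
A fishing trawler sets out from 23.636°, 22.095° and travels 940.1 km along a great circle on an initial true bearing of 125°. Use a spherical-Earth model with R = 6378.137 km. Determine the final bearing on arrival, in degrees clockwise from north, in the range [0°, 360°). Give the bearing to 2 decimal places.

Angular distance δ = d/R = 940.1 / 6378.137 = 0.147394 rad.
Start latitude φ₁ = 0.412526 rad; initial bearing θ = 2.181662 rad.
sin φ₂ = sin φ₁ cos δ + cos φ₁ sin δ cos θ = (0.400925)(0.989157) + (0.916111)(0.146861)(-0.573576) = 0.319408
φ₂ = asin(0.319408) = 0.325105 rad = 18.627°.
For the longitude increment, Δλ = atan2( sin θ sin δ cos φ₁, cos δ − sin φ₁ sin φ₂ ) = atan2(0.110210, 0.861099) = 7.293°.
λ₂ = λ₁ + Δλ = 29.388°.
The forward bearing on arrival equals the back-azimuth from the destination plus 180°.
Back-azimuth from P₂ (18.63°, 29.39°) to P₁ (23.64°, 22.09°), with Δλ' = λ₁ − λ₂ = -7.29°: atan2( sin Δλ' cos φ₁ , cos φ₂ sin φ₁ − sin φ₂ cos φ₁ cos Δλ' ) = 307.63°.
Final bearing = (307.63° + 180°) mod 360° = 127.63°.

final bearing 127.63°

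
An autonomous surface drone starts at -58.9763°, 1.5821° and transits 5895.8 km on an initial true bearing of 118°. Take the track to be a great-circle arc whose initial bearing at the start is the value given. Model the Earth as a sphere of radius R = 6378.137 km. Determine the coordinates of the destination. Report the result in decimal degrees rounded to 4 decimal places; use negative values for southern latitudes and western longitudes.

latitude -45.1793°, longitude 92.4526°

The arc subtends δ = 5895.8/6378.137 = 0.924377 rad at the centre.
Converting: φ₁ = -1.029331 rad, θ = 2.059489 rad.
Applying the spherical law of cosines for sides, sin φ₂ = sin φ₁ cos δ + cos φ₁ sin δ cos θ = -0.709316, so φ₂ = -45.1793°.
For the longitude increment, Δλ = atan2( sin θ sin δ cos φ₁, cos δ − sin φ₁ sin φ₂ ) = atan2(0.363253, -0.005519) = 90.8705°.
λ₂ = λ₁ + Δλ = 92.4526°.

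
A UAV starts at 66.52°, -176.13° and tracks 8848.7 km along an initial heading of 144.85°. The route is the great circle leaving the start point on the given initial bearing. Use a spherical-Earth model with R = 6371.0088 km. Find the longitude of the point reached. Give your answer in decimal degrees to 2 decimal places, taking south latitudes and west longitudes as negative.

longitude -141.16°

Central angle δ = d/R = 1.388901 rad.
Start latitude φ₁ = 1.160993 rad; initial bearing θ = 2.528109 rad.
Applying the spherical law of cosines for sides, sin φ₂ = sin φ₁ cos δ + cos φ₁ sin δ cos θ = -0.154484, so φ₂ = -8.89°.
Then Δλ = atan2(0.225599, 0.322587) = 0.610285 rad, from sin θ sin δ cos φ₁ over cos δ − sin φ₁ sin φ₂.
λ₂ = λ₁ + Δλ = -141.16°.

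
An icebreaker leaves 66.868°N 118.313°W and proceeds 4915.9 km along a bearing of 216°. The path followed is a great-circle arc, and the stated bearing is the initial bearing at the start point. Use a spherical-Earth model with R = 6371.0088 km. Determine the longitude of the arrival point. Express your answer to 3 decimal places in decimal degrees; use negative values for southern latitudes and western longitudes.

longitude -145.430°

δ = 4915.9/6371.0088 = 0.771605 rad (44.2097°).
Converting: φ₁ = 1.167067 rad, θ = 3.769911 rad.
Destination latitude: φ₂ = arcsin( sin φ₁ cos δ + cos φ₁ sin δ cos θ ) = arcsin(0.437551) = 25.948°.
For the longitude increment, Δλ = atan2( sin θ sin δ cos φ₁, cos δ − sin φ₁ sin φ₂ ) = atan2(-0.161012, 0.314420) = -27.117°.
λ₂ = -118.313° + -27.117° = -145.430°.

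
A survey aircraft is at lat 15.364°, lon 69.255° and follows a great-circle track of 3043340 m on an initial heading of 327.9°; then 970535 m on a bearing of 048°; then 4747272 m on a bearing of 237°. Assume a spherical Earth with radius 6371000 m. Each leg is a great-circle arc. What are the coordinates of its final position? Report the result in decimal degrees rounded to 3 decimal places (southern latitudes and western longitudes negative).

latitude 13.502°, longitude 24.386°

Apply the spherical direct solution leg by leg, carrying full precision between legs.
Leg 1: from (15.364°, 69.255°), δ = 3043340/6371000 = 0.477686 rad, θ = 327.9° → φ = 37.649°, λ = 51.283°.
Leg 2: from (37.649°, 51.283°), δ = 970535/6371000 = 0.152336 rad, θ = 48° → φ = 43.168°, λ = 60.178°.
Leg 3: from (43.168°, 60.178°), δ = 4747272/6371000 = 0.745138 rad, θ = 237° → φ = 13.502°, λ = 24.386°.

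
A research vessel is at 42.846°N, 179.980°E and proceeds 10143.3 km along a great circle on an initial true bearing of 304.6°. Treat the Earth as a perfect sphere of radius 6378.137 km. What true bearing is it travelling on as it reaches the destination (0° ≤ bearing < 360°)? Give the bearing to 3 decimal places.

δ = 10143.3/6378.137 = 1.590323 rad (91.1188°).
Converting: φ₁ = 0.747804 rad, θ = 5.316273 rad.
Destination latitude: φ₂ = arcsin( sin φ₁ cos δ + cos φ₁ sin δ cos θ ) = arcsin(0.402977) = 23.764°.
For the longitude increment, Δλ = atan2( sin θ sin δ cos φ₁, cos δ − sin φ₁ sin φ₂ ) = atan2(-0.603395, -0.293562) = -115.944°.
Hence λ₂ = 179.980° + -115.944° = 64.036°.
The forward bearing on arrival equals the back-azimuth from the destination plus 180°.
Back-azimuth from P₂ (23.764°, 64.036°) to P₁ (42.846°, 179.980°), with Δλ' = λ₁ − λ₂ = 115.944°: atan2( sin Δλ' cos φ₁ , cos φ₂ sin φ₁ − sin φ₂ cos φ₁ cos Δλ' ) = 41.256°.
Final bearing = (41.256° + 180°) mod 360° = 221.256°.

final bearing 221.256°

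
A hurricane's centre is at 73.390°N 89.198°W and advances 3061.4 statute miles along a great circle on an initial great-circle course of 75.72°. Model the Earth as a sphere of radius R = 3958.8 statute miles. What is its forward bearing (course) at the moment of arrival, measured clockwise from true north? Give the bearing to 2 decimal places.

δ = 3061.4/3958.8 = 0.773315 rad (44.3077°).
Converting: φ₁ = 1.280897 rad, θ = 1.321563 rad.
sin φ₂ = sin φ₁ cos δ + cos φ₁ sin δ cos θ = (0.958273)(0.715599) + (0.285856)(0.698511)(0.246661) = 0.734991
φ₂ = asin(0.734991) = 0.825653 rad = 47.306°.
Δλ = atan2( sin θ sin δ cos φ₁ , cos δ − sin φ₁ sin φ₂ ) = atan2(0.193504, 0.011278) = 1.512581 rad = 86.665°.
Hence λ₂ = -89.198° + 86.665° = -2.533°.
The forward bearing on arrival equals the back-azimuth from the destination plus 180°.
Back-azimuth from P₂ (47.31°, -2.53°) to P₁ (73.39°, -89.20°), with Δλ' = λ₁ − λ₂ = -86.66°: atan2( sin Δλ' cos φ₁ , cos φ₂ sin φ₁ − sin φ₂ cos φ₁ cos Δλ' ) = 335.89°.
Final bearing = (335.89° + 180°) mod 360° = 155.89°.

final bearing 155.89°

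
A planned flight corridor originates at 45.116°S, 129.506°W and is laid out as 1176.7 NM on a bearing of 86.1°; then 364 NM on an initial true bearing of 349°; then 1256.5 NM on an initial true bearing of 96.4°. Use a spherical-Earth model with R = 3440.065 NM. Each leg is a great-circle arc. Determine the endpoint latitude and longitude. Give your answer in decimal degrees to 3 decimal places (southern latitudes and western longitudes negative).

Apply the spherical direct solution leg by leg, carrying full precision between legs.
Leg 1: from (-45.116°, -129.506°), δ = 1176.7/3440.065 = 0.342057 rad, θ = 86.1° → φ = -40.646°, λ = -103.335°.
Leg 2: from (-40.646°, -103.335°), δ = 364/3440.065 = 0.105812 rad, θ = 349° → φ = -34.686°, λ = -104.739°.
Leg 3: from (-34.686°, -104.739°), δ = 1256.5/3440.065 = 0.365255 rad, θ = 96.4° → φ = -34.352°, λ = -79.274°.

latitude -34.352°, longitude -79.274°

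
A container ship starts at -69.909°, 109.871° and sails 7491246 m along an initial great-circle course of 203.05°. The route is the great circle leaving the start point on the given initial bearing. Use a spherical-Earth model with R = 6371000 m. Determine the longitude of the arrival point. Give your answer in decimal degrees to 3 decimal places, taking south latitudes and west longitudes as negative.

longitude -41.624°

δ = 7491246/6371000 = 1.175835 rad (67.3704°).
Start latitude φ₁ = -1.220142 rad; initial bearing θ = 3.543891 rad.
Applying the spherical law of cosines for sides, sin φ₂ = sin φ₁ cos δ + cos φ₁ sin δ cos θ = -0.653111, so φ₂ = -40.777°.
For the longitude increment, Δλ = atan2( sin θ sin δ cos φ₁, cos δ − sin φ₁ sin φ₂ ) = atan2(-0.124142, -0.228595) = -151.495°.
λ₂ = 109.871° + -151.495° = -41.624°.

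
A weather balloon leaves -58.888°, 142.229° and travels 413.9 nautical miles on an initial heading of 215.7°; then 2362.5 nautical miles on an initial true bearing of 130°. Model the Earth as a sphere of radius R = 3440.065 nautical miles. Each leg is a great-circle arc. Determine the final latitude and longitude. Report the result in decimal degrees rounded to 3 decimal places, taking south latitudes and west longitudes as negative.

Apply the spherical direct solution leg by leg, carrying full precision between legs.
Leg 1: from (-58.888°, 142.229°), δ = 413.9/3440.065 = 0.120317 rad, θ = 215.7° → φ = -64.202°, λ = 132.968°.
Leg 2: from (-64.202°, 132.968°), δ = 2362.5/3440.065 = 0.686760 rad, θ = 130° → φ = -60.879°, λ = -133.452°.

latitude -60.879°, longitude -133.452°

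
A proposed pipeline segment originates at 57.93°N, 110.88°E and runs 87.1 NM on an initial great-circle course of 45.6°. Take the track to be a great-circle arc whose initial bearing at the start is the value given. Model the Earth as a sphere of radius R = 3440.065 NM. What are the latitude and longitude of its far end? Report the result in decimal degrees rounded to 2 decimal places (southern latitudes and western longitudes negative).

latitude 58.93°, longitude 112.89°

δ = 87.1/3440.065 = 0.025319 rad (1.4507°).
Start latitude φ₁ = 1.011069 rad; initial bearing θ = 0.795870 rad.
sin φ₂ = sin φ₁ cos δ + cos φ₁ sin δ cos θ = (0.847400)(0.999679) + (0.530955)(0.025317)(0.699663) = 0.856533
φ₂ = asin(0.856533) = 1.028515 rad = 58.93°.
Then Δλ = atan2(0.009604, 0.273853) = 0.035055 rad, from sin θ sin δ cos φ₁ over cos δ − sin φ₁ sin φ₂.
λ₂ = 110.88° + 2.01° = 112.89°.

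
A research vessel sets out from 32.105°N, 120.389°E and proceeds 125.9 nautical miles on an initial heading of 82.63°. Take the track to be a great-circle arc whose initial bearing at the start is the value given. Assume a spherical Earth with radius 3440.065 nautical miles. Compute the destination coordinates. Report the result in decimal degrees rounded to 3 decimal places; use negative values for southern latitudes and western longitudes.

The arc subtends δ = 125.9/3440.065 = 0.036598 rad at the centre.
With φ₁ = 32.105° = 0.560338 rad and θ = 82.63° = 1.442166 rad:
Applying the spherical law of cosines for sides, sin φ₂ = sin φ₁ cos δ + cos φ₁ sin δ cos θ = 0.535092, so φ₂ = 32.350°.
Then Δλ = atan2(0.030738, 0.714943) = 0.042968 rad, from sin θ sin δ cos φ₁ over cos δ − sin φ₁ sin φ₂.
λ₂ = λ₁ + Δλ = 122.851°.

latitude 32.350°, longitude 122.851°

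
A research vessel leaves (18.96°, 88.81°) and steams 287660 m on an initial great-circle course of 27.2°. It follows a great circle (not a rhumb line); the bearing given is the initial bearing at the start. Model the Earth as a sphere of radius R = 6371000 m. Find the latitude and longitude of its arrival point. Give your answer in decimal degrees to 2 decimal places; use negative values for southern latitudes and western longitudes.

δ = 287660/6371000 = 0.045151 rad (2.5870°).
With φ₁ = 18.96° = 0.330914 rad and θ = 27.2° = 0.474730 rad:
sin φ₂ = sin φ₁ cos δ + cos φ₁ sin δ cos θ = (0.324908)(0.998981) + (0.945746)(0.045136)(0.889416) = 0.362544
φ₂ = asin(0.362544) = 0.370996 rad = 21.26°.
Then Δλ = atan2(0.019512, 0.881188) = 0.022140 rad, from sin θ sin δ cos φ₁ over cos δ − sin φ₁ sin φ₂.
λ₂ = 88.81° + 1.27° = 90.08°.

latitude 21.26°, longitude 90.08°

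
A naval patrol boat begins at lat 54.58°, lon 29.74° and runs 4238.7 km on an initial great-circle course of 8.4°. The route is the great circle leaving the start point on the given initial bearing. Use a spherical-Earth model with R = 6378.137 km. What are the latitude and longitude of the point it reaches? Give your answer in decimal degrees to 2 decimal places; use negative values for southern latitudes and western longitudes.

latitude 84.32°, longitude 144.19°

Central angle δ = d/R = 0.664567 rad.
Start latitude φ₁ = 0.952601 rad; initial bearing θ = 0.146608 rad.
sin φ₂ = sin φ₁ cos δ + cos φ₁ sin δ cos θ = (0.814926)(0.787184) + (0.579566)(0.616718)(0.989272) = 0.995091
φ₂ = asin(0.995091) = 1.471666 rad = 84.32°.
For the longitude increment, Δλ = atan2( sin θ sin δ cos φ₁, cos δ − sin φ₁ sin φ₂ ) = atan2(0.052214, -0.023741) = 114.45°.
λ₂ = λ₁ + Δλ = 144.19°.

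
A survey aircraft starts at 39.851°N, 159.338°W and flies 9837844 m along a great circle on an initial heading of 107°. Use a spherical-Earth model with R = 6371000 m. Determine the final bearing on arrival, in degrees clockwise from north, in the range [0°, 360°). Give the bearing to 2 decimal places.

final bearing 131.37°

The arc subtends δ = 9837844/6371000 = 1.544160 rad at the centre.
With φ₁ = 39.851° = 0.695531 rad and θ = 107° = 1.867502 rad:
sin φ₂ = sin φ₁ cos δ + cos φ₁ sin δ cos θ = (0.640793)(0.026633) + (0.767713)(0.999645)(-0.292372) = -0.207312
φ₂ = asin(-0.207312) = -0.208826 rad = -11.965°.
For the longitude increment, Δλ = atan2( sin θ sin δ cos φ₁, cos δ − sin φ₁ sin φ₂ ) = atan2(0.733908, 0.159477) = 77.740°.
λ₂ = λ₁ + Δλ = -81.598°.
The forward bearing on arrival equals the back-azimuth from the destination plus 180°.
Back-azimuth from P₂ (-11.96°, -81.60°) to P₁ (39.85°, -159.34°), with Δλ' = λ₁ − λ₂ = -77.74°: atan2( sin Δλ' cos φ₁ , cos φ₂ sin φ₁ − sin φ₂ cos φ₁ cos Δλ' ) = 311.37°.
Final bearing = (311.37° + 180°) mod 360° = 131.37°.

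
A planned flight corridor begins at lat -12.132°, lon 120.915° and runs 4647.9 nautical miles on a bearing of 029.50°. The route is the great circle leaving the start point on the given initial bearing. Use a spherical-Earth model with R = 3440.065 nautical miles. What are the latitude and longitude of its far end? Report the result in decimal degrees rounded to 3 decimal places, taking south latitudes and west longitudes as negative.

The arc subtends δ = 4647.9/3440.065 = 1.351108 rad at the centre.
Start latitude φ₁ = -0.211743 rad; initial bearing θ = 0.514872 rad.
Applying the spherical law of cosines for sides, sin φ₂ = sin φ₁ cos δ + cos φ₁ sin δ cos θ = 0.784666, so φ₂ = 51.690°.
Then Δλ = atan2(0.469855, 0.382834) = 0.887100 rad, from sin θ sin δ cos φ₁ over cos δ − sin φ₁ sin φ₂.
λ₂ = 120.915° + 50.827° = 171.742°.

latitude 51.690°, longitude 171.742°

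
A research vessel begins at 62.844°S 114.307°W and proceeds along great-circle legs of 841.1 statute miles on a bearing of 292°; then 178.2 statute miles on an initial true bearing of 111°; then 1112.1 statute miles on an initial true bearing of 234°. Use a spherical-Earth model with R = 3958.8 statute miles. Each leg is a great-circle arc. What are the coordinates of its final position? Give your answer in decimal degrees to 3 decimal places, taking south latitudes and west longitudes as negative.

latitude -63.733°, longitude -161.031°

Apply the spherical direct solution leg by leg, carrying full precision between legs.
Leg 1: from (-62.844°, -114.307°), δ = 841.1/3958.8 = 0.212463 rad, θ = 292° → φ = -56.481°, λ = -135.043°.
Leg 2: from (-56.481°, -135.043°), δ = 178.2/3958.8 = 0.045014 rad, θ = 111° → φ = -57.327°, λ = -130.580°.
Leg 3: from (-57.327°, -130.580°), δ = 1112.1/3958.8 = 0.280918 rad, θ = 234° → φ = -63.733°, λ = -161.031°.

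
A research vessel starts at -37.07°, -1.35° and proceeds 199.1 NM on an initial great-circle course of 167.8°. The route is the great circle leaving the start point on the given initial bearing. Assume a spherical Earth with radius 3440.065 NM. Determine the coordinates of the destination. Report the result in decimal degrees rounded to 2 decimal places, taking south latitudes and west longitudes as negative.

Angular distance δ = d/R = 199.1 / 3440.065 = 0.057877 rad.
With φ₁ = -37.07° = -0.646994 rad and θ = 167.8° = 2.928662 rad:
Applying the spherical law of cosines for sides, sin φ₂ = sin φ₁ cos δ + cos φ₁ sin δ cos θ = -0.646893, so φ₂ = -40.31°.
Then Δλ = atan2(0.009754, 0.608385) = 0.016030 rad, from sin θ sin δ cos φ₁ over cos δ − sin φ₁ sin φ₂.
λ₂ = -1.35° + 0.92° = -0.43°.

latitude -40.31°, longitude -0.43°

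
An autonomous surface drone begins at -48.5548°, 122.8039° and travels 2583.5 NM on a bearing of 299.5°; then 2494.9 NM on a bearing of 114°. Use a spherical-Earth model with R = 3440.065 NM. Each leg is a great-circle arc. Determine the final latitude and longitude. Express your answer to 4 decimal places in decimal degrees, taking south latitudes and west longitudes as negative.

Apply the spherical direct solution leg by leg, carrying full precision between legs.
Leg 1: from (-48.5548°, 122.8039°), δ = 2583.5/3440.065 = 0.751003 rad, θ = 299.5° → φ = -18.9985°, λ = 83.8922°.
Leg 2: from (-18.9985°, 83.8922°), δ = 2494.9/3440.065 = 0.725248 rad, θ = 114° → φ = -29.9151°, λ = 128.2487°.

latitude -29.9151°, longitude 128.2487°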